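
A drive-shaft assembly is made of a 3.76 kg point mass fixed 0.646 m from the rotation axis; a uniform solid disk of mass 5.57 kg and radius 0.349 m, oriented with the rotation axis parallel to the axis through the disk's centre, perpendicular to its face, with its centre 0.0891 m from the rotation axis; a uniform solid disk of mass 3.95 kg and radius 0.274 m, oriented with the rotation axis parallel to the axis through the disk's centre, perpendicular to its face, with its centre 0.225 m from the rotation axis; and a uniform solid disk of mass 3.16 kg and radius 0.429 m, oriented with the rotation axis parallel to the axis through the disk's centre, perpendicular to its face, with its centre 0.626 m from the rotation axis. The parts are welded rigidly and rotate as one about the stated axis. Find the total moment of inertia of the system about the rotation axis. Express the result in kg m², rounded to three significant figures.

Point mass: I_cm = 0; centre at d = 0.646 m, so I = I_cm + Md² gives I = 0 + (3.76)(0.646)² = 1.5691 kg m².
Solid disk: I_cm = (1/2)MR² = (1/2)(5.57)(0.349)² = 0.33922 kg m²; centre at d = 0.0891 m, so I = I_cm + Md² gives I = 0.33922 + (5.57)(0.0891)² = 0.38343 kg m².
Solid disk: I_cm = (1/2)MR² = (1/2)(3.95)(0.274)² = 0.14828 kg m²; centre at d = 0.225 m, so I = I_cm + Md² gives I = 0.14828 + (3.95)(0.225)² = 0.34824 kg m².
Solid disk: I_cm = (1/2)MR² = (1/2)(3.16)(0.429)² = 0.29078 kg m²; centre at d = 0.626 m, so I = I_cm + Md² gives I = 0.29078 + (3.16)(0.626)² = 1.5291 kg m².
Total I = 1.5691 + 0.38343 + 0.34824 + 1.5291 = 3.8299 kg m².

3.83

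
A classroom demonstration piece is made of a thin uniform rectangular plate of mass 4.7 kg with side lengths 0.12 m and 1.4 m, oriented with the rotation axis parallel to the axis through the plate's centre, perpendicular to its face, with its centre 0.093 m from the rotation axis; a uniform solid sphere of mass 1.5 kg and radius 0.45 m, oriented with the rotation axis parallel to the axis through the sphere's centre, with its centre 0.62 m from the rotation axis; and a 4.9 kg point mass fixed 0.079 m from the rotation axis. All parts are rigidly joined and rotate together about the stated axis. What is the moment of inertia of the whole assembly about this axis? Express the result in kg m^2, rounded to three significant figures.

Rectangular plate: I_cm = (1/12)M(a²+b²) = (1/12)(4.7)[(0.12)² + (1.4)²] = 0.77331 kg m^2; centre at d = 0.093 m, so I = I_cm + Md² gives I = 0.77331 + (4.7)(0.093)² = 0.81396 kg m^2.
Solid sphere: I_cm = (2/5)MR² = (2/5)(1.5)(0.45)² = 0.1215 kg m^2; centre at d = 0.62 m, so I = I_cm + Md² gives I = 0.1215 + (1.5)(0.62)² = 0.6981 kg m^2.
Point mass: I_cm = 0; centre at d = 0.079 m, so I = I_cm + Md² gives I = 0 + (4.9)(0.079)² = 0.030581 kg m^2.
Total I = 0.81396 + 0.6981 + 0.030581 = 1.5426 kg m^2.

1.54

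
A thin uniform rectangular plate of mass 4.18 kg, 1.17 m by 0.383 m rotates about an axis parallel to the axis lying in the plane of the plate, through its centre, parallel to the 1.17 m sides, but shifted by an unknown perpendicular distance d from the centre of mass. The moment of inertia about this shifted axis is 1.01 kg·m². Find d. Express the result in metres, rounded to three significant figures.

0.479

About the centre-of-mass axis, I_cm = (1/12)Mb² = (1/12)(4.18)(0.383)² = 0.051097 kg·m².
Parallel axis theorem: I = I_cm + Md², so Md² = 1.01 − 0.051097 = 0.9589 kg·m².
d = √(0.9589 / 4.18) = 0.47896 m.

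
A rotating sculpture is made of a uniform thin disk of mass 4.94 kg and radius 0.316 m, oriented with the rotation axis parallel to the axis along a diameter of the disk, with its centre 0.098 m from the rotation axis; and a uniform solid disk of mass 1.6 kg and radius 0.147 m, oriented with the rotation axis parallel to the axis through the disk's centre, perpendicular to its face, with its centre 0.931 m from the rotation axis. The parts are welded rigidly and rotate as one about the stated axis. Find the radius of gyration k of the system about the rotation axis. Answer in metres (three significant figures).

Thin disk: I_cm = (1/4)MR² = (1/4)(4.94)(0.316)² = 0.12332 kg·m²; centre at d = 0.098 m, so the parallel axis theorem gives I = 0.12332 + (4.94)(0.098)² = 0.17077 kg·m².
Solid disk: I_cm = (1/2)MR² = (1/2)(1.6)(0.147)² = 0.017287 kg·m²; centre at d = 0.931 m, so the parallel axis theorem gives I = 0.017287 + (1.6)(0.931)² = 1.4041 kg·m².
Total I = 1.5749 kg·m²; total mass M = 6.54 kg.
k = √(I/M) = √(1.5749/6.54) = 0.49072 m.

0.491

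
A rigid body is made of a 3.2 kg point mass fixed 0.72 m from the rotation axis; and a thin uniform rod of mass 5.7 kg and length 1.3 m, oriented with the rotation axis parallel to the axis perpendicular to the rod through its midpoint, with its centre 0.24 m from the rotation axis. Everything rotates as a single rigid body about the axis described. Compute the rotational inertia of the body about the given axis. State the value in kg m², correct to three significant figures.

Point mass: I_cm = 0; centre at d = 0.72 m, so the parallel axis theorem gives I = 0 + (3.2)(0.72)² = 1.6589 kg m².
Thin rod: I_cm = (1/12)ML² = (1/12)(5.7)(1.3)² = 0.80275 kg m²; centre at d = 0.24 m, so the parallel axis theorem gives I = 0.80275 + (5.7)(0.24)² = 1.1311 kg m².
Total I = 1.6589 + 1.1311 = 2.79 kg m².

2.79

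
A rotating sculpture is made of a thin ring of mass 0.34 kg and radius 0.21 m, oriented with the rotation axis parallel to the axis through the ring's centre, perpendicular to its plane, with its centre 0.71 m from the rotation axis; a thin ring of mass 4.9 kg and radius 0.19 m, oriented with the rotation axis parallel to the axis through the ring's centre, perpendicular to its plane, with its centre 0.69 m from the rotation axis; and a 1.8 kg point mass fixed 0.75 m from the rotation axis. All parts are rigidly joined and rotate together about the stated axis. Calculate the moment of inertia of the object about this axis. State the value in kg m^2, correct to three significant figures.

Thin ring: I_cm = MR² = (0.34)(0.21)² = 0.014994 kg m^2; centre at d = 0.71 m, so I = I_cm + Md² gives I = 0.014994 + (0.34)(0.71)² = 0.18639 kg m^2.
Thin ring: I_cm = MR² = (4.9)(0.19)² = 0.17689 kg m^2; centre at d = 0.69 m, so I = I_cm + Md² gives I = 0.17689 + (4.9)(0.69)² = 2.5098 kg m^2.
Point mass: I_cm = 0; centre at d = 0.75 m, so I = I_cm + Md² gives I = 0 + (1.8)(0.75)² = 1.0125 kg m^2.
Total I = 0.18639 + 2.5098 + 1.0125 = 3.7087 kg m^2.

3.71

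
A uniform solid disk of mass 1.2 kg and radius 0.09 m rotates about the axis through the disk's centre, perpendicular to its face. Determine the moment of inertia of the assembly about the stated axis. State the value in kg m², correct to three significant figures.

0.00486

I_cm = (1/2)MR² = (1/2)(1.2)(0.09)² = 0.00486 kg m²; axis through the centre, so I = 0.00486 kg m².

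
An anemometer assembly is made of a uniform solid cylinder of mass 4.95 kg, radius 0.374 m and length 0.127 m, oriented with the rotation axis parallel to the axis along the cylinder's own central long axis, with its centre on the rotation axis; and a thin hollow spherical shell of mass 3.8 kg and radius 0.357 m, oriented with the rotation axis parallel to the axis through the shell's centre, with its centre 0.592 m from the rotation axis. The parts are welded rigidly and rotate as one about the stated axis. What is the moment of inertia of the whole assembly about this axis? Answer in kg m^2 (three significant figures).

Solid cylinder: I_cm = (1/2)MR² = (1/2)(4.95)(0.374)² = 0.34619 kg m^2; axis through the centre, so I = 0.34619 kg m^2.
Spherical shell: I_cm = (2/3)MR² = (2/3)(3.8)(0.357)² = 0.32287 kg m^2; centre at d = 0.592 m, so I = I_cm + Md² gives I = 0.32287 + (3.8)(0.592)² = 1.6546 kg m^2.
Total I = 0.34619 + 1.6546 = 2.0008 kg m^2.

2.00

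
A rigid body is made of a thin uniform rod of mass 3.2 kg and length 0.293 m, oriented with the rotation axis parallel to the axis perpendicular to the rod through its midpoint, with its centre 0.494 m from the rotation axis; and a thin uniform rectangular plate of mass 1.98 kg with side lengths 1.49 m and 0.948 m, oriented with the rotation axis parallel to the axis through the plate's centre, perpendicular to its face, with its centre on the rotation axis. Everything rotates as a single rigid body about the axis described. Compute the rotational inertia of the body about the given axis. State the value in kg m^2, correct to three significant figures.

Thin rod: I_cm = (1/12)ML² = (1/12)(3.2)(0.293)² = 0.022893 kg m^2; centre at d = 0.494 m, so the parallel axis theorem gives I = 0.022893 + (3.2)(0.494)² = 0.80381 kg m^2.
Rectangular plate: I_cm = (1/12)M(a²+b²) = (1/12)(1.98)[(1.49)² + (0.948)²] = 0.5146 kg m^2; axis through the centre, so I = 0.5146 kg m^2.
Total I = 0.80381 + 0.5146 = 1.3184 kg m^2.

1.32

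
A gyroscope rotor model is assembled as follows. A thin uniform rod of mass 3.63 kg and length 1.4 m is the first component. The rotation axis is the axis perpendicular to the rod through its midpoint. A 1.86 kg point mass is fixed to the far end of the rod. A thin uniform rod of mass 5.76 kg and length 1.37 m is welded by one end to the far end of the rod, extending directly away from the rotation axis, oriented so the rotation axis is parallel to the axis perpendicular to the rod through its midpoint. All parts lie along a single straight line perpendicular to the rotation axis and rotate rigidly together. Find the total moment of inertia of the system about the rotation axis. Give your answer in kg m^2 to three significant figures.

13.5

Thin rod: I_cm = (1/12)ML² = (1/12)(3.63)(1.4)² = 0.5929 kg m^2; axis through the centre, so I = 0.5929 kg m^2.
Point mass: I_cm = 0; centre at d = 0.7 m, so I = I_cm + Md² gives I = 0 + (1.86)(0.7)² = 0.9114 kg m^2.
Thin rod: I_cm = (1/12)ML² = (1/12)(5.76)(1.37)² = 0.90091 kg m^2; centre at d = 0.7 + 0.685 = 1.385 m, so I = I_cm + Md² gives I = 0.90091 + (5.76)(1.385)² = 11.95 kg m^2.
Total I = 0.5929 + 0.9114 + 11.95 = 13.454 kg m^2.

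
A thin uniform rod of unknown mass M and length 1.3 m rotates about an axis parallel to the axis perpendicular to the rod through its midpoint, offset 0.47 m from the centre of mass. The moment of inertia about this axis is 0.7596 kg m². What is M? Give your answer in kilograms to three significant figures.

I = I_cm + Md² = (1/12)ML² + Md² = M·[0.0833333·(1.3)² + (0.47)²] = M·0.36173.
So M = 0.7596 / 0.36173 = 2.0999 kg.

2.10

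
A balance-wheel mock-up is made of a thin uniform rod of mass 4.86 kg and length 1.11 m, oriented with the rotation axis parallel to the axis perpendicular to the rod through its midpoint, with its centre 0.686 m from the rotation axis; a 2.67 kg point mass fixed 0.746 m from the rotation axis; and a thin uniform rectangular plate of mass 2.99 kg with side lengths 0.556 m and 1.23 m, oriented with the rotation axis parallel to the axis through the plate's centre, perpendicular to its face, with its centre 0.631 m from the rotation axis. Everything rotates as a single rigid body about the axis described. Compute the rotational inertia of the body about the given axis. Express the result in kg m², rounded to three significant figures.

Thin rod: I_cm = (1/12)ML² = (1/12)(4.86)(1.11)² = 0.499 kg m²; centre at d = 0.686 m, so I = I_cm + Md² gives I = 0.499 + (4.86)(0.686)² = 2.7861 kg m².
Point mass: I_cm = 0; centre at d = 0.746 m, so I = I_cm + Md² gives I = 0 + (2.67)(0.746)² = 1.4859 kg m².
Rectangular plate: I_cm = (1/12)M(a²+b²) = (1/12)(2.99)[(0.556)² + (1.23)²] = 0.45399 kg m²; centre at d = 0.631 m, so I = I_cm + Md² gives I = 0.45399 + (2.99)(0.631)² = 1.6445 kg m².
Total I = 2.7861 + 1.4859 + 1.6445 = 5.9165 kg m².

5.92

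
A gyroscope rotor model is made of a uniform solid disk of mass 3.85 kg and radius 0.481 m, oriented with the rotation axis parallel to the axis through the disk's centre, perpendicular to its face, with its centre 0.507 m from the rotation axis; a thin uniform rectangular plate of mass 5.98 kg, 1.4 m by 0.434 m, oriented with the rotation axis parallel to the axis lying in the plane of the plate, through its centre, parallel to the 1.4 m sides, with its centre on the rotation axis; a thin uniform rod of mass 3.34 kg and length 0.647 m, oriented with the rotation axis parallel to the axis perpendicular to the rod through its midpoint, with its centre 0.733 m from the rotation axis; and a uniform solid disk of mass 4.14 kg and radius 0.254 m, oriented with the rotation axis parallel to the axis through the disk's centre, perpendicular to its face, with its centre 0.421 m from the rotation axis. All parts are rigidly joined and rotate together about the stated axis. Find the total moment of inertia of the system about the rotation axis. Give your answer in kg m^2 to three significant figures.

4.31

Solid disk: I_cm = (1/2)MR² = (1/2)(3.85)(0.481)² = 0.44537 kg m^2; centre at d = 0.507 m, so I = I_cm + Md² gives I = 0.44537 + (3.85)(0.507)² = 1.435 kg m^2.
Rectangular plate: I_cm = (1/12)Mb² = (1/12)(5.98)(0.434)² = 0.093864 kg m^2; axis through the centre, so I = 0.093864 kg m^2.
Thin rod: I_cm = (1/12)ML² = (1/12)(3.34)(0.647)² = 0.11651 kg m^2; centre at d = 0.733 m, so I = I_cm + Md² gives I = 0.11651 + (3.34)(0.733)² = 1.9111 kg m^2.
Solid disk: I_cm = (1/2)MR² = (1/2)(4.14)(0.254)² = 0.13355 kg m^2; centre at d = 0.421 m, so I = I_cm + Md² gives I = 0.13355 + (4.14)(0.421)² = 0.86733 kg m^2.
Total I = 1.435 + 0.093864 + 1.9111 + 0.86733 = 4.3073 kg m^2.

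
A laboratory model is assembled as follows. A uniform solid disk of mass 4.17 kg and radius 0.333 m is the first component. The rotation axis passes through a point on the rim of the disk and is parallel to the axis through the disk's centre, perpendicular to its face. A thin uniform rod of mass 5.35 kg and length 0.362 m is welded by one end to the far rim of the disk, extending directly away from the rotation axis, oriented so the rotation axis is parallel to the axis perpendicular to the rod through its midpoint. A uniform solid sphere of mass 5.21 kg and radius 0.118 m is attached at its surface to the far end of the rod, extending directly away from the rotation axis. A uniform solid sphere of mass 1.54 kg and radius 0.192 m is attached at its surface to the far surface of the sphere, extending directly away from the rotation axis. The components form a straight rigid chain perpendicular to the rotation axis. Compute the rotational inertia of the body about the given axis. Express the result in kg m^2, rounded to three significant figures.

Solid disk: I_cm = (1/2)MR² = (1/2)(4.17)(0.333)² = 0.2312 kg m^2; centre at d = 0.333 m, so I = I_cm + Md² gives I = 0.2312 + (4.17)(0.333)² = 0.69361 kg m^2.
Thin rod: I_cm = (1/12)ML² = (1/12)(5.35)(0.362)² = 0.058424 kg m^2; centre at d = 0.333 + 0.333 + 0.181 = 0.847 m, so I = I_cm + Md² gives I = 0.058424 + (5.35)(0.847)² = 3.8966 kg m^2.
Solid sphere: I_cm = (2/5)MR² = (2/5)(5.21)(0.118)² = 0.029018 kg m^2; centre at d = 0.333 + 0.333 + 0.181 + 0.181 + 0.118 = 1.146 m, so I = I_cm + Md² gives I = 0.029018 + (5.21)(1.146)² = 6.8714 kg m^2.
Solid sphere: I_cm = (2/5)MR² = (2/5)(1.54)(0.192)² = 0.022708 kg m^2; centre at d = 0.333 + 0.333 + 0.181 + 0.181 + 0.118 + 0.118 + 0.192 = 1.456 m, so I = I_cm + Md² gives I = 0.022708 + (1.54)(1.456)² = 3.2874 kg m^2.
Total I = 0.69361 + 3.8966 + 6.8714 + 3.2874 = 14.749 kg m^2.

14.7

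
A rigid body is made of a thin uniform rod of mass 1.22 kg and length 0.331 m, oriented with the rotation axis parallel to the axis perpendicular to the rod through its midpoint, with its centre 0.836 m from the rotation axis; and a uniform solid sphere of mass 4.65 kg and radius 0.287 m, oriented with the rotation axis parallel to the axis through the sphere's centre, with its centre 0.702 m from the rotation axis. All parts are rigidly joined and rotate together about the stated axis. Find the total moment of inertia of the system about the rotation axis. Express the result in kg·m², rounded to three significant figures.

Thin rod: I_cm = (1/12)ML² = (1/12)(1.22)(0.331)² = 0.011139 kg·m²; centre at d = 0.836 m, so I = I_cm + Md² gives I = 0.011139 + (1.22)(0.836)² = 0.86379 kg·m².
Solid sphere: I_cm = (2/5)MR² = (2/5)(4.65)(0.287)² = 0.15321 kg·m²; centre at d = 0.702 m, so I = I_cm + Md² gives I = 0.15321 + (4.65)(0.702)² = 2.4447 kg·m².
Total I = 0.86379 + 2.4447 = 3.3085 kg·m².

3.31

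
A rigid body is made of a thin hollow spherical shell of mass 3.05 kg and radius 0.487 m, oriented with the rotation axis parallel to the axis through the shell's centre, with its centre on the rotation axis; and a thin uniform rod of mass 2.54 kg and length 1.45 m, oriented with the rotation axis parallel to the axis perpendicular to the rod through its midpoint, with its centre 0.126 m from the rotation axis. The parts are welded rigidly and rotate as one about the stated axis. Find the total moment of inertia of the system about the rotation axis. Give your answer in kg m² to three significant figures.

Spherical shell: I_cm = (2/3)MR² = (2/3)(3.05)(0.487)² = 0.48224 kg m²; axis through the centre, so I = 0.48224 kg m².
Thin rod: I_cm = (1/12)ML² = (1/12)(2.54)(1.45)² = 0.44503 kg m²; centre at d = 0.126 m, so the parallel axis theorem gives I = 0.44503 + (2.54)(0.126)² = 0.48535 kg m².
Total I = 0.48224 + 0.48535 = 0.9676 kg m².

0.968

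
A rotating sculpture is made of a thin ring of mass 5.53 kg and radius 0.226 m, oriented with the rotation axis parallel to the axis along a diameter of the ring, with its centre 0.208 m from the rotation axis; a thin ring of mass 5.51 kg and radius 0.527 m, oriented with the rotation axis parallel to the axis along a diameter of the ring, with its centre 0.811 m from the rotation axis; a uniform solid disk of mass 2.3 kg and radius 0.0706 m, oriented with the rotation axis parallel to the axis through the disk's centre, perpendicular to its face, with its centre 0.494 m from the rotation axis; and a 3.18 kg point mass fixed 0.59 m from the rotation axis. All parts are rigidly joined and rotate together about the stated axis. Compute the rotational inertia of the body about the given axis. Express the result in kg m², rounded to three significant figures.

Thin ring: I_cm = (1/2)MR² = (1/2)(5.53)(0.226)² = 0.14123 kg m²; centre at d = 0.208 m, so I = I_cm + Md² gives I = 0.14123 + (5.53)(0.208)² = 0.38048 kg m².
Thin ring: I_cm = (1/2)MR² = (1/2)(5.51)(0.527)² = 0.76514 kg m²; centre at d = 0.811 m, so I = I_cm + Md² gives I = 0.76514 + (5.51)(0.811)² = 4.3892 kg m².
Solid disk: I_cm = (1/2)MR² = (1/2)(2.3)(0.0706)² = 0.005732 kg m²; centre at d = 0.494 m, so I = I_cm + Md² gives I = 0.005732 + (2.3)(0.494)² = 0.56701 kg m².
Point mass: I_cm = 0; centre at d = 0.59 m, so I = I_cm + Md² gives I = 0 + (3.18)(0.59)² = 1.107 kg m².
Total I = 0.38048 + 4.3892 + 0.56701 + 1.107 = 6.4436 kg m².

6.44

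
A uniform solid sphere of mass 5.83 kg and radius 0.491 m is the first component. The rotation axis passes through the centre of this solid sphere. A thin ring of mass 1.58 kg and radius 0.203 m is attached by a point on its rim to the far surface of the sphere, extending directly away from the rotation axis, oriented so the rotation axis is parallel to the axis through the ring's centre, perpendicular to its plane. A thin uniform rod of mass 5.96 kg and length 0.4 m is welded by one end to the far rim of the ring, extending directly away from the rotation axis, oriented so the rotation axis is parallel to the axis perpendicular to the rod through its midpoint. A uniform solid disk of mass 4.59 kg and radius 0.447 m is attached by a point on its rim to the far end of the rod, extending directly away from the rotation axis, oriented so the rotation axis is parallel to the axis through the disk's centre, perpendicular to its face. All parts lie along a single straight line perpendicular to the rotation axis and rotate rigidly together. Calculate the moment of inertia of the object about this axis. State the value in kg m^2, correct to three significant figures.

23.1

Solid sphere: I_cm = (2/5)MR² = (2/5)(5.83)(0.491)² = 0.5622 kg m^2; axis through the centre, so I = 0.5622 kg m^2.
Thin ring: I_cm = MR² = (1.58)(0.203)² = 0.06511 kg m^2; centre at d = 0.491 + 0.203 = 0.694 m, so I = I_cm + Md² gives I = 0.06511 + (1.58)(0.694)² = 0.8261 kg m^2.
Thin rod: I_cm = (1/12)ML² = (1/12)(5.96)(0.4)² = 0.079467 kg m^2; centre at d = 0.491 + 0.203 + 0.203 + 0.2 = 1.097 m, so I = I_cm + Md² gives I = 0.079467 + (5.96)(1.097)² = 7.2518 kg m^2.
Solid disk: I_cm = (1/2)MR² = (1/2)(4.59)(0.447)² = 0.45856 kg m^2; centre at d = 0.491 + 0.203 + 0.203 + 0.2 + 0.2 + 0.447 = 1.744 m, so I = I_cm + Md² gives I = 0.45856 + (4.59)(1.744)² = 14.419 kg m^2.
Total I = 0.5622 + 0.8261 + 7.2518 + 14.419 = 23.059 kg m^2.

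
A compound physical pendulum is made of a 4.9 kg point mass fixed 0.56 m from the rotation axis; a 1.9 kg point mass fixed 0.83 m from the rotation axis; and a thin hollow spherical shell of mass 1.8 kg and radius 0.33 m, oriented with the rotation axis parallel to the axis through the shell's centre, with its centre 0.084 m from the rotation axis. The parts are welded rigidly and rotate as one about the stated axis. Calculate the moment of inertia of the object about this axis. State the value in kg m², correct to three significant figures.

Point mass: I_cm = 0; centre at d = 0.56 m, so the parallel axis theorem gives I = 0 + (4.9)(0.56)² = 1.5366 kg m².
Point mass: I_cm = 0; centre at d = 0.83 m, so the parallel axis theorem gives I = 0 + (1.9)(0.83)² = 1.3089 kg m².
Spherical shell: I_cm = (2/3)MR² = (2/3)(1.8)(0.33)² = 0.13068 kg m²; centre at d = 0.084 m, so the parallel axis theorem gives I = 0.13068 + (1.8)(0.084)² = 0.14338 kg m².
Total I = 1.5366 + 1.3089 + 0.14338 = 2.9889 kg m².

2.99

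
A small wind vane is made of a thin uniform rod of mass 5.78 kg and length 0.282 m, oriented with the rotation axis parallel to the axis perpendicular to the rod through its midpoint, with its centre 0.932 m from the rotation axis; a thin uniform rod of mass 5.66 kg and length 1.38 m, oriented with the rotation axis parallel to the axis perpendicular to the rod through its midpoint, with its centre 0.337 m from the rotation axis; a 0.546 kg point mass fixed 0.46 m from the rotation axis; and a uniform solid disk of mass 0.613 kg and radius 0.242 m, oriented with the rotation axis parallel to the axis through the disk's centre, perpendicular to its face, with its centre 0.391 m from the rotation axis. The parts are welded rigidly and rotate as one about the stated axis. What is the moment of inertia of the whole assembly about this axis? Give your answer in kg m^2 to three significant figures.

6.83

Thin rod: I_cm = (1/12)ML² = (1/12)(5.78)(0.282)² = 0.038304 kg m^2; centre at d = 0.932 m, so I = I_cm + Md² gives I = 0.038304 + (5.78)(0.932)² = 5.059 kg m^2.
Thin rod: I_cm = (1/12)ML² = (1/12)(5.66)(1.38)² = 0.89824 kg m^2; centre at d = 0.337 m, so I = I_cm + Md² gives I = 0.89824 + (5.66)(0.337)² = 1.541 kg m^2.
Point mass: I_cm = 0; centre at d = 0.46 m, so I = I_cm + Md² gives I = 0 + (0.546)(0.46)² = 0.11553 kg m^2.
Solid disk: I_cm = (1/2)MR² = (1/2)(0.613)(0.242)² = 0.01795 kg m^2; centre at d = 0.391 m, so I = I_cm + Md² gives I = 0.01795 + (0.613)(0.391)² = 0.11167 kg m^2.
Total I = 5.059 + 1.541 + 0.11553 + 0.11167 = 6.8272 kg m^2.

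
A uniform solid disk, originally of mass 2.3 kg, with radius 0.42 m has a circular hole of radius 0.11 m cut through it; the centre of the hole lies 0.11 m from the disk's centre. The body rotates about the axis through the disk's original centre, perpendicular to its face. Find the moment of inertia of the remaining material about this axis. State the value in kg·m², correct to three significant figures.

Unpierced body about its centre: I₀ = (1/2)MR² = (1/2)(2.3)(0.42)² = 0.20286 kg·m².
The removed disk has mass m = M·(r/R)² = (2.3)(0.11/0.42)² = 0.15777 kg (same uniform areal density).
Its moment of inertia about the rotation axis (parallel-axis theorem): I_hole = (1/2)mr² + md² = (1/2)(0.15777)(0.11)² + (0.15777)(0.11)² = 0.0028635 kg·m².
Treating the hole as negative mass, I = I₀ − I_hole = 0.20286 − 0.0028635 = 0.2 kg·m².

0.200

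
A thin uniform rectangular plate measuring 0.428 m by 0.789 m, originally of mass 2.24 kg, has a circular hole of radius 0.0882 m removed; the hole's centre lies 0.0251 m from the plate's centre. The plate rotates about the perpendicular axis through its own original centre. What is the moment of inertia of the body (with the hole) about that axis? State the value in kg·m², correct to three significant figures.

0.150

Unpierced body about its centre: I₀ = (1/12)M(a²+b²) = (1/12)(2.24)[(0.428)² + (0.789)²] = 0.1504 kg·m².
The removed disk has mass m = M·πr²/(ab) = (2.24)·π(0.0882)²/(0.428·0.789) = 0.16211 kg (same uniform areal density).
Its moment of inertia about the rotation axis (parallel-axis theorem): I_hole = (1/2)mr² + md² = (1/2)(0.16211)(0.0882)² + (0.16211)(0.0251)² = 0.00073268 kg·m².
Treating the hole as negative mass, I = I₀ − I_hole = 0.1504 − 0.00073268 = 0.14967 kg·m².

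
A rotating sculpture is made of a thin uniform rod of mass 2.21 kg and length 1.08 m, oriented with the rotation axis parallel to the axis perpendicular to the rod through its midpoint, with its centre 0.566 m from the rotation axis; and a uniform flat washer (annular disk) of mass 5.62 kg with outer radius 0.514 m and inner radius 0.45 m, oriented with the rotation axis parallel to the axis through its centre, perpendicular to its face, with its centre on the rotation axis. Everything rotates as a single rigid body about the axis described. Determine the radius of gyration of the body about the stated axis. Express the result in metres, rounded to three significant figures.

0.534

Thin rod: I_cm = (1/12)ML² = (1/12)(2.21)(1.08)² = 0.21481 kg m²; centre at d = 0.566 m, so I = I_cm + Md² gives I = 0.21481 + (2.21)(0.566)² = 0.9228 kg m².
Annular disk: I_cm = (1/2)M(R²+r²) = (1/2)(5.62)[(0.514)² + (0.45)²] = 1.3114 kg m²; axis through the centre, so I = 1.3114 kg m².
Total I = 2.2342 kg m²; total mass M = 7.83 kg.
k = √(I/M) = √(2.2342/7.83) = 0.53417 m.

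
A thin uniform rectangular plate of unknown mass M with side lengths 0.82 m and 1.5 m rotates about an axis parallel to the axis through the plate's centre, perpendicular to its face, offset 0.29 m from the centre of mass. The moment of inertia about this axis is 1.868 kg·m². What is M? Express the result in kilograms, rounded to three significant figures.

5.70

I = I_cm + Md² = (1/12)M(a²+b²) + Md² = M·[0.0833333·[(0.82)² + (1.5)²] + (0.29)²] = M·0.32763.
So M = 1.868 / 0.32763 = 5.7015 kg.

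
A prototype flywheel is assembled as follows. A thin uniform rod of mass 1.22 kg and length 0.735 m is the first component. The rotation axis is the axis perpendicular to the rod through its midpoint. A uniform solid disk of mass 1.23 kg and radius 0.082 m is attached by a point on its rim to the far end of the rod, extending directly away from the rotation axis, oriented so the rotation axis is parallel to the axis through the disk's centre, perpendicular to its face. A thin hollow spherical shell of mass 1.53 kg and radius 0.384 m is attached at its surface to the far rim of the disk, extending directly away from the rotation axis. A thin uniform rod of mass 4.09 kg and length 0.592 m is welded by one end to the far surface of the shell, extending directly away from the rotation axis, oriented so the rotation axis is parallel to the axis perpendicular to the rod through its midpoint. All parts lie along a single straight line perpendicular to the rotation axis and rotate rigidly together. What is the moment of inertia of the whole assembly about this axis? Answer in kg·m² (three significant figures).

Thin rod: I_cm = (1/12)ML² = (1/12)(1.22)(0.735)² = 0.054923 kg·m²; axis through the centre, so I = 0.054923 kg·m².
Solid disk: I_cm = (1/2)MR² = (1/2)(1.23)(0.082)² = 0.0041353 kg·m²; centre at d = 0.3675 + 0.082 = 0.4495 m, so the parallel axis theorem gives I = 0.0041353 + (1.23)(0.4495)² = 0.25266 kg·m².
Spherical shell: I_cm = (2/3)MR² = (2/3)(1.53)(0.384)² = 0.15041 kg·m²; centre at d = 0.3675 + 0.082 + 0.082 + 0.384 = 0.9155 m, so the parallel axis theorem gives I = 0.15041 + (1.53)(0.9155)² = 1.4328 kg·m².
Thin rod: I_cm = (1/12)ML² = (1/12)(4.09)(0.592)² = 0.11945 kg·m²; centre at d = 0.3675 + 0.082 + 0.082 + 0.384 + 0.384 + 0.296 = 1.5955 m, so the parallel axis theorem gives I = 0.11945 + (4.09)(1.5955)² = 10.531 kg·m².
Total I = 0.054923 + 0.25266 + 1.4328 + 10.531 = 12.271 kg·m².

12.3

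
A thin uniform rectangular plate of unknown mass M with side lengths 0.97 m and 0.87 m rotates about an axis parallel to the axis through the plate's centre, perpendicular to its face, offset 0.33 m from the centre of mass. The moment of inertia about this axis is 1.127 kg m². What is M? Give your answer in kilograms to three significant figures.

4.50

I = I_cm + Md² = (1/12)M(a²+b²) + Md² = M·[0.0833333·[(0.97)² + (0.87)²] + (0.33)²] = M·0.25038.
So M = 1.127 / 0.25038 = 4.5011 kg.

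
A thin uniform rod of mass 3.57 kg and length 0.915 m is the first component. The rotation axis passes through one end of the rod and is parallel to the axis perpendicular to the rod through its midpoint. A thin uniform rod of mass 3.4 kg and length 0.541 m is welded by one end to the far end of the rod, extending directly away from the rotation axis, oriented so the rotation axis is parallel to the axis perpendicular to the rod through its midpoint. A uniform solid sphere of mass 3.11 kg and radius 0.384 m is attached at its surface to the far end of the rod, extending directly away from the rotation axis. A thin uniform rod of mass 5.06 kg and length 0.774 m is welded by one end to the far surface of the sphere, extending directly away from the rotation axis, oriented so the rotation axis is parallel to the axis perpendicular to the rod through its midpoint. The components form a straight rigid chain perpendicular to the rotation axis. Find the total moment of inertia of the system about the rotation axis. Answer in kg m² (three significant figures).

51.3

Thin rod: I_cm = (1/12)ML² = (1/12)(3.57)(0.915)² = 0.24907 kg m²; centre at d = 0.4575 m, so I = I_cm + Md² gives I = 0.24907 + (3.57)(0.4575)² = 0.9963 kg m².
Thin rod: I_cm = (1/12)ML² = (1/12)(3.4)(0.541)² = 0.082926 kg m²; centre at d = 0.4575 + 0.4575 + 0.2705 = 1.1855 m, so I = I_cm + Md² gives I = 0.082926 + (3.4)(1.1855)² = 4.8613 kg m².
Solid sphere: I_cm = (2/5)MR² = (2/5)(3.11)(0.384)² = 0.18344 kg m²; centre at d = 0.4575 + 0.4575 + 0.2705 + 0.2705 + 0.384 = 1.84 m, so I = I_cm + Md² gives I = 0.18344 + (3.11)(1.84)² = 10.713 kg m².
Thin rod: I_cm = (1/12)ML² = (1/12)(5.06)(0.774)² = 0.25261 kg m²; centre at d = 0.4575 + 0.4575 + 0.2705 + 0.2705 + 0.384 + 0.384 + 0.387 = 2.611 m, so I = I_cm + Md² gives I = 0.25261 + (5.06)(2.611)² = 34.748 kg m².
Total I = 0.9963 + 4.8613 + 10.713 + 34.748 = 51.319 kg m².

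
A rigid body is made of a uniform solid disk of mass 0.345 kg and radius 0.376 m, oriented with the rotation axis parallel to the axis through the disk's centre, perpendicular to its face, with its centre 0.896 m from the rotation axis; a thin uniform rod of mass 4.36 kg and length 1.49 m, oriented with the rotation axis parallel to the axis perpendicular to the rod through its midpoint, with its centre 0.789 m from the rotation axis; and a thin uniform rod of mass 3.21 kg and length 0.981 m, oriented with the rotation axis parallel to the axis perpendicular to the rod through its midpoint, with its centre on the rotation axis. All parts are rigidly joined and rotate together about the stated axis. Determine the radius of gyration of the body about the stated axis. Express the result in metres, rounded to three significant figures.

0.718

Solid disk: I_cm = (1/2)MR² = (1/2)(0.345)(0.376)² = 0.024387 kg m^2; centre at d = 0.896 m, so the parallel axis theorem gives I = 0.024387 + (0.345)(0.896)² = 0.30136 kg m^2.
Thin rod: I_cm = (1/12)ML² = (1/12)(4.36)(1.49)² = 0.80664 kg m^2; centre at d = 0.789 m, so the parallel axis theorem gives I = 0.80664 + (4.36)(0.789)² = 3.5208 kg m^2.
Thin rod: I_cm = (1/12)ML² = (1/12)(3.21)(0.981)² = 0.25743 kg m^2; axis through the centre, so I = 0.25743 kg m^2.
Total I = 4.0796 kg m^2; total mass M = 7.915 kg.
k = √(I/M) = √(4.0796/7.915) = 0.71793 m.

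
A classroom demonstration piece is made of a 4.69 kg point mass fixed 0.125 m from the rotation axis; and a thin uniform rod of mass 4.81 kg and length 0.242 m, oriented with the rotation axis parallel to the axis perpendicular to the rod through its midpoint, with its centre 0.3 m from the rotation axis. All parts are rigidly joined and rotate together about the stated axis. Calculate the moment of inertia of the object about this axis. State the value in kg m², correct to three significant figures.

0.530

Point mass: I_cm = 0; centre at d = 0.125 m, so the parallel axis theorem gives I = 0 + (4.69)(0.125)² = 0.073281 kg m².
Thin rod: I_cm = (1/12)ML² = (1/12)(4.81)(0.242)² = 0.023474 kg m²; centre at d = 0.3 m, so the parallel axis theorem gives I = 0.023474 + (4.81)(0.3)² = 0.45637 kg m².
Total I = 0.073281 + 0.45637 = 0.52966 kg m².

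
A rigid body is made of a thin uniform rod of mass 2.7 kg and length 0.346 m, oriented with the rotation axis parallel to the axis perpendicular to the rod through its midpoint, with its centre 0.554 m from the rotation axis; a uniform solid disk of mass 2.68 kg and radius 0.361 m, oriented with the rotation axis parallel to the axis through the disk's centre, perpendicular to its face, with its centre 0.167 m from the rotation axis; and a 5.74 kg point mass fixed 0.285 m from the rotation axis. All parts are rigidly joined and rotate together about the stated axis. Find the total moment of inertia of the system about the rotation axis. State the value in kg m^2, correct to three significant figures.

Thin rod: I_cm = (1/12)ML² = (1/12)(2.7)(0.346)² = 0.026936 kg m^2; centre at d = 0.554 m, so the parallel axis theorem gives I = 0.026936 + (2.7)(0.554)² = 0.85561 kg m^2.
Solid disk: I_cm = (1/2)MR² = (1/2)(2.68)(0.361)² = 0.17463 kg m^2; centre at d = 0.167 m, so the parallel axis theorem gives I = 0.17463 + (2.68)(0.167)² = 0.24937 kg m^2.
Point mass: I_cm = 0; centre at d = 0.285 m, so the parallel axis theorem gives I = 0 + (5.74)(0.285)² = 0.46623 kg m^2.
Total I = 0.85561 + 0.24937 + 0.46623 = 1.5712 kg m^2.

1.57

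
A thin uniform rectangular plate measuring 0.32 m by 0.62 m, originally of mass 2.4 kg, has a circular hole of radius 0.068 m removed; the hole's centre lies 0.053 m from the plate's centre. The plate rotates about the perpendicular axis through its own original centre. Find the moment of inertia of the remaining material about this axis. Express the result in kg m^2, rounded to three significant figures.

0.0965

Unpierced body about its centre: I₀ = (1/12)M(a²+b²) = (1/12)(2.4)[(0.32)² + (0.62)²] = 0.09736 kg m^2.
The removed disk has mass m = M·πr²/(ab) = (2.4)·π(0.068)²/(0.32·0.62) = 0.17573 kg (same uniform areal density).
Its moment of inertia about the rotation axis (parallel-axis theorem): I_hole = (1/2)mr² + md² = (1/2)(0.17573)(0.068)² + (0.17573)(0.053)² = 0.0008999 kg m^2.
Treating the hole as negative mass, I = I₀ − I_hole = 0.09736 − 0.0008999 = 0.09646 kg m^2.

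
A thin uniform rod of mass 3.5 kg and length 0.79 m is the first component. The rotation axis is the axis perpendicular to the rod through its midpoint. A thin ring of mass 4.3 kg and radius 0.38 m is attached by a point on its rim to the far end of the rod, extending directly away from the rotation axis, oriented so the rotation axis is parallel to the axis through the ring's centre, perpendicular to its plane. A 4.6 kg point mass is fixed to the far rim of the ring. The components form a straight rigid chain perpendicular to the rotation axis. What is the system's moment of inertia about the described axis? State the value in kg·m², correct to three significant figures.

9.52

Thin rod: I_cm = (1/12)ML² = (1/12)(3.5)(0.79)² = 0.18203 kg·m²; axis through the centre, so I = 0.18203 kg·m².
Thin ring: I_cm = MR² = (4.3)(0.38)² = 0.62092 kg·m²; centre at d = 0.395 + 0.38 = 0.775 m, so I = I_cm + Md² gives I = 0.62092 + (4.3)(0.775)² = 3.2036 kg·m².
Point mass: I_cm = 0; centre at d = 0.395 + 0.38 + 0.38 = 1.155 m, so I = I_cm + Md² gives I = 0 + (4.6)(1.155)² = 6.1365 kg·m².
Total I = 0.18203 + 3.2036 + 6.1365 = 9.5222 kg·m².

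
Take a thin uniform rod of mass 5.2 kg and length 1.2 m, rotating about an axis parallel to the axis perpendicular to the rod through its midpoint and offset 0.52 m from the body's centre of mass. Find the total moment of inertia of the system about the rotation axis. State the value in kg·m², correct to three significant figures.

2.03

I_cm = (1/12)ML² = (1/12)(5.2)(1.2)² = 0.624 kg·m²; centre at d = 0.52 m, so the parallel axis theorem gives I = 0.624 + (5.2)(0.52)² = 2.0301 kg·m².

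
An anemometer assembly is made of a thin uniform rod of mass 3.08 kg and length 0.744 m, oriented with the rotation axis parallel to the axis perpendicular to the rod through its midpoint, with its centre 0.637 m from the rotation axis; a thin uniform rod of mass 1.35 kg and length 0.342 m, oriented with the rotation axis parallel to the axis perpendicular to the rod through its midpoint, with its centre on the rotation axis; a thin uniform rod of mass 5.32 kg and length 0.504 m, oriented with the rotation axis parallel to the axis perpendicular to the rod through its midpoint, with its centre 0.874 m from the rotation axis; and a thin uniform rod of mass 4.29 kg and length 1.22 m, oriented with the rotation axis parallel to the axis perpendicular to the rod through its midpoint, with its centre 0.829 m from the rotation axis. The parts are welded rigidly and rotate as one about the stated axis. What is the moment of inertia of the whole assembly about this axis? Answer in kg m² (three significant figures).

9.06

Thin rod: I_cm = (1/12)ML² = (1/12)(3.08)(0.744)² = 0.14207 kg m²; centre at d = 0.637 m, so I = I_cm + Md² gives I = 0.14207 + (3.08)(0.637)² = 1.3918 kg m².
Thin rod: I_cm = (1/12)ML² = (1/12)(1.35)(0.342)² = 0.013158 kg m²; axis through the centre, so I = 0.013158 kg m².
Thin rod: I_cm = (1/12)ML² = (1/12)(5.32)(0.504)² = 0.11261 kg m²; centre at d = 0.874 m, so I = I_cm + Md² gives I = 0.11261 + (5.32)(0.874)² = 4.1764 kg m².
Thin rod: I_cm = (1/12)ML² = (1/12)(4.29)(1.22)² = 0.5321 kg m²; centre at d = 0.829 m, so I = I_cm + Md² gives I = 0.5321 + (4.29)(0.829)² = 3.4804 kg m².
Total I = 1.3918 + 0.013158 + 4.1764 + 3.4804 = 9.0618 kg m².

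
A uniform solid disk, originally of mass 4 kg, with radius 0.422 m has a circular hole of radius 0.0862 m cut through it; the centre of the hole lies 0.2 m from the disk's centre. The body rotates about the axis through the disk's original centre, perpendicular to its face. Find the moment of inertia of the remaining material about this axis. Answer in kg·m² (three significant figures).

0.349

Unpierced body about its centre: I₀ = (1/2)MR² = (1/2)(4)(0.422)² = 0.35617 kg·m².
The removed disk has mass m = M·(r/R)² = (4)(0.0862/0.422)² = 0.1669 kg (same uniform areal density).
Its moment of inertia about the rotation axis (parallel-axis theorem): I_hole = (1/2)mr² + md² = (1/2)(0.1669)(0.0862)² + (0.1669)(0.2)² = 0.007296 kg·m².
Treating the hole as negative mass, I = I₀ − I_hole = 0.35617 − 0.007296 = 0.34887 kg·m².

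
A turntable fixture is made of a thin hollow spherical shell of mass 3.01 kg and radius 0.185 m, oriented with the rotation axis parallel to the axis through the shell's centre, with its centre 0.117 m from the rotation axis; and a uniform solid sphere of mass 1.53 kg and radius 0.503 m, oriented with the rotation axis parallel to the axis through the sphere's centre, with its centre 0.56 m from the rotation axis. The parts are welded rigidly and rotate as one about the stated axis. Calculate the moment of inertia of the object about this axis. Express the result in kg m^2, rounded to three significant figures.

Spherical shell: I_cm = (2/3)MR² = (2/3)(3.01)(0.185)² = 0.068678 kg m^2; centre at d = 0.117 m, so the parallel axis theorem gives I = 0.068678 + (3.01)(0.117)² = 0.10988 kg m^2.
Solid sphere: I_cm = (2/5)MR² = (2/5)(1.53)(0.503)² = 0.15484 kg m^2; centre at d = 0.56 m, so the parallel axis theorem gives I = 0.15484 + (1.53)(0.56)² = 0.63465 kg m^2.
Total I = 0.10988 + 0.63465 = 0.74453 kg m^2.

0.745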